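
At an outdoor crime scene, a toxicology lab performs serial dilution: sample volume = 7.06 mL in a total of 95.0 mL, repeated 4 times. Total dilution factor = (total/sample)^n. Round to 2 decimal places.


Dilution factor calculation:
Single dilution = V_total / V_sample = 95.0 / 7.06 ≈ 13.456091
Number of dilutions = 4
Total DF = (95.0 / 7.06)^4 (full precision, rounded at the end) = 32785.03

32785.03


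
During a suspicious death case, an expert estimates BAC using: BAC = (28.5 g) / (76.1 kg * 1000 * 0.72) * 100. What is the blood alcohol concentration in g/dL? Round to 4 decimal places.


Applying the Widmark formula:
BAC = (dose_g / (body_wt * 1000 * r)) * 100
Denominator = 76.1 * 1000 * 0.72 = 54792
BAC = (28.5 / 54792) * 100
BAC = 0.0520 g/dL

0.0520


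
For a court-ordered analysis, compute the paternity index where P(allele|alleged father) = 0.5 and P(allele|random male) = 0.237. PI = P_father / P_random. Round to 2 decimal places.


Paternity Index calculation:
PI = P(allele|father) / P(allele|random)
PI = 0.5 / 0.237
PI = 2.11

2.11


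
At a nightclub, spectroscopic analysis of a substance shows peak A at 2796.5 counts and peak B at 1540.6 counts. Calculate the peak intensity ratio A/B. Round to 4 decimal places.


Spectral peak ratio:
Peak A = 2796.5 counts
Peak B = 1540.6 counts
Ratio = 2796.5 / 1540.6 = 1.8152

1.8152


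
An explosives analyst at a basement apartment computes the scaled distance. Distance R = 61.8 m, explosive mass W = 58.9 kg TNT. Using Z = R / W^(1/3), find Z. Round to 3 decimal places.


Scaled distance calculation:
W^(1/3) = 58.9^(1/3) = 3.890796
Z = R / W^(1/3) = 61.8 / 3.890796
Z = 15.884 m/kg^(1/3)

15.884


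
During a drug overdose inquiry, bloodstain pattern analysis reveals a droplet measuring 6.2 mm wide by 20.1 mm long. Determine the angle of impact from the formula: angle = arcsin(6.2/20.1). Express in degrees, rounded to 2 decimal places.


Blood spatter impact angle calculation:
width / length = 6.2 / 20.1 = 0.308458
angle = arcsin(0.308458)
angle = 17.97 degrees

17.97


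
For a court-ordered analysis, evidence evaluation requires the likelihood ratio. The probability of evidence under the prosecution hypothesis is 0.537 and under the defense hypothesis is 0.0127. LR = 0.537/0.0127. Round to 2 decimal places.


Likelihood ratio calculation:
LR = P(E|Hp) / P(E|Hd)
LR = 0.537 / 0.0127
LR = 42.28

42.28


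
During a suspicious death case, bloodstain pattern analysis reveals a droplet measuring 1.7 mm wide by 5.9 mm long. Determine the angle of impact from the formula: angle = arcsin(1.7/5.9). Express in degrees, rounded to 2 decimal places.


Blood spatter impact angle calculation:
width / length = 1.7 / 5.9 = 0.288136
angle = arcsin(0.288136)
angle = 16.75 degrees

16.75


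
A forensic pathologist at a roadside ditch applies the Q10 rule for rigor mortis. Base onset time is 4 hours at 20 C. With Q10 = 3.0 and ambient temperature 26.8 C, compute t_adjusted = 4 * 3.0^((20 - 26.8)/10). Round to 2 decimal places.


Rigor mortis time adjustment:
Exponent = (T_ref - T_actual) / 10 = (20 - 26.8) / 10 = -0.68
Q10 factor = 3.0^-0.68 = 0.47376
t_adjusted = 4 * 0.47376 = 1.90 hours

1.90


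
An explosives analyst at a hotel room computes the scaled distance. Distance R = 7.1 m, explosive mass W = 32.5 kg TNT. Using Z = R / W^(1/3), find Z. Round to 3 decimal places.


Scaled distance calculation:
W^(1/3) = 32.5^(1/3) = 3.191252
Z = R / W^(1/3) = 7.1 / 3.191252
Z = 2.225 m/kg^(1/3)

2.225


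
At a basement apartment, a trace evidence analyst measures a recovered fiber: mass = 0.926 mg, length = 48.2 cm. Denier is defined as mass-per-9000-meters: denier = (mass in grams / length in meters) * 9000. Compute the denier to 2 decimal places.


Denier calculation:
Mass in grams = 0.926 mg / 1000 = 0.000926 g
Length in meters = 48.2 cm / 100 = 0.482 m
Linear density = mass / length = 0.000926 / 0.482 = 0.00192116 g/m
Denier = (g/m) * 9000 = 0.00192116 * 9000 = 17.29

17.29


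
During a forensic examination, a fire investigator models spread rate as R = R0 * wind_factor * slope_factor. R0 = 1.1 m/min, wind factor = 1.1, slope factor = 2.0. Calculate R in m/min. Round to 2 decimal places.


Fire spread rate calculation:
R = R0 * wind_factor * slope_factor
= 1.1 * 1.1 * 2.0
= 1.21 * 2.0
= 2.42 m/min

2.42


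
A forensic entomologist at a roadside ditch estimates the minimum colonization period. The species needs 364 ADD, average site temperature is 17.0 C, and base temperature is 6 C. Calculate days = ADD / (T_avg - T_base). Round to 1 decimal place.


Insect development time:
Effective temperature = avg_temp - T_base = 17.0 - 6 = 11.0 C
Days = ADD / effective_temp = 364 / 11.0 = 33.1 days

33.1


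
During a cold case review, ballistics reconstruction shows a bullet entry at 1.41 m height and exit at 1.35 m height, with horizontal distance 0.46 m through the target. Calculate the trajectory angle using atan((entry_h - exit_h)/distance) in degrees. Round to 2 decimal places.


Bullet trajectory angle:
Height difference = 1.41 - 1.35 = 0.06 m
angle = atan(0.06 / 0.46)
angle = atan(0.130435)
angle = 7.43 degrees

7.43


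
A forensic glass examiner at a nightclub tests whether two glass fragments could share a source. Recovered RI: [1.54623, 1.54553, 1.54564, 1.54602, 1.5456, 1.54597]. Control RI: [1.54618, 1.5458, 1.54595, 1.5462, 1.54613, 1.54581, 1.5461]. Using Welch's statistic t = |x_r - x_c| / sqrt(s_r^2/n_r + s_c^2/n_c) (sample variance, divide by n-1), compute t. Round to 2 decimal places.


Welch's t-criterion for glass RI comparison:
Recovered mean = sum / n_r = 9.27499 / 6 = 1.5458317
Control mean = sum / n_c = 10.82217 / 7 = 1.5460243
Recovered sample variance s_r^2 = 7.89367e-08
Control sample variance s_c^2 = 2.89619e-08
Welch SE (unpooled) = sqrt(s_r^2/n_r + s_c^2/n_c) = sqrt(1.31561e-08 + 4.13741e-09) = sqrt(1.72935e-08) = 0.000131505
|mean_r - mean_c| = 0.000192619
t = 0.000192619 / 0.000131505 = 1.46

1.46


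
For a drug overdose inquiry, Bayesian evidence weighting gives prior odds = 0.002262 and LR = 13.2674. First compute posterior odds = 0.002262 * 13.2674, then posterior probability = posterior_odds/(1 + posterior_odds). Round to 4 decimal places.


Bayesian evidence evaluation:
Posterior odds = prior_odds * LR = 0.002262 * 13.2674 = 0.03001086
Posterior probability = posterior_odds / (1 + posterior_odds)
= 0.03001086 / (1 + 0.03001086)
= 0.03001086 / 1.03001086
= 0.0291

0.0291


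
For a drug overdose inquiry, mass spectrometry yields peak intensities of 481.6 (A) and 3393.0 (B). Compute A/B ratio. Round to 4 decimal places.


Spectral peak ratio:
Peak A = 481.6 counts
Peak B = 3393.0 counts
Ratio = 481.6 / 3393.0 = 0.1419

0.1419


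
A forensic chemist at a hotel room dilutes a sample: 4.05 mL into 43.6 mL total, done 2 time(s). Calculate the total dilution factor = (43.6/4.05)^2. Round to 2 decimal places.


Dilution factor calculation:
Single dilution = V_total / V_sample = 43.6 / 4.05 ≈ 10.765432
Number of dilutions = 2
Total DF = (43.6 / 4.05)^2 (full precision, rounded at the end) = 115.89

115.89


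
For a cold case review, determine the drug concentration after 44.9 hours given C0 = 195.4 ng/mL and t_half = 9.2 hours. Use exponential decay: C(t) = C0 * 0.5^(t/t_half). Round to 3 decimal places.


Drug concentration decay:
Number of half-lives = t / t_half = 44.9 / 9.2 = 4.880435
Decay factor = 0.5^4.880435 = 0.03395023
C(t) = 195.4 * 0.03395023 = 6.634 ng/mL

6.634


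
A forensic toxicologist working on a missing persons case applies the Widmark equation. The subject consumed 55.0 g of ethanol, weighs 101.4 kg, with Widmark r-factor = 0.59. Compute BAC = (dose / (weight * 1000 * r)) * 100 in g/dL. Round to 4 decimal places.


Applying the Widmark formula:
BAC = (dose_g / (body_wt * 1000 * r)) * 100
Denominator = 101.4 * 1000 * 0.59 = 59826
BAC = (55.0 / 59826) * 100
BAC = 0.0919 g/dL

0.0919


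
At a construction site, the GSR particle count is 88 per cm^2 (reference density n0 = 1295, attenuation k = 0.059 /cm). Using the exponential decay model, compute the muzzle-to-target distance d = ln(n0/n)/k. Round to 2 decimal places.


GSR distance calculation:
n0/n = 1295 / 88 = 14.715909
ln(n0/n) = 2.688929
d = 2.688929 / 0.059 = 45.58 cm

45.58


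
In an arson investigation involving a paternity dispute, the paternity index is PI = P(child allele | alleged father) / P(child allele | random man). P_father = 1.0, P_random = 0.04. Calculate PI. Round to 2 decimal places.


Paternity Index calculation:
PI = P(allele|father) / P(allele|random)
PI = 1.0 / 0.04
PI = 25.00

25.00


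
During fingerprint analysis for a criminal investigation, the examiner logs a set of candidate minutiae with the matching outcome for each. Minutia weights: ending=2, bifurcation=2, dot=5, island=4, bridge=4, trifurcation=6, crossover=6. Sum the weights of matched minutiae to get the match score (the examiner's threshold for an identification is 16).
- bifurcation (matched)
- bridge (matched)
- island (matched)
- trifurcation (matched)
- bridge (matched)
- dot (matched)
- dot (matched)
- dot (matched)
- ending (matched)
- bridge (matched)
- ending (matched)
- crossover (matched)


Weighted minutiae match score:
  bifurcation: matched, +2 (running total 2)
  bridge: matched, +4 (running total 6)
  island: matched, +4 (running total 10)
  trifurcation: matched, +6 (running total 16)
  bridge: matched, +4 (running total 20)
  dot: matched, +5 (running total 25)
  dot: matched, +5 (running total 30)
  dot: matched, +5 (running total 35)
  ending: matched, +2 (running total 37)
  bridge: matched, +4 (running total 41)
  ending: matched, +2 (running total 43)
  crossover: matched, +6 (running total 49)
Total score = 49
Threshold = 16; verdict = identification

49


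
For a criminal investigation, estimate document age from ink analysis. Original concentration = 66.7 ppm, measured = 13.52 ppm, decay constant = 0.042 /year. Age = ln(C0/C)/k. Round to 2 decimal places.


Document age estimation:
C0/C = 66.7 / 13.52 = 4.933432
ln(C0/C) = 1.596035
t = 1.596035 / 0.042 = 38.00 years

38.00


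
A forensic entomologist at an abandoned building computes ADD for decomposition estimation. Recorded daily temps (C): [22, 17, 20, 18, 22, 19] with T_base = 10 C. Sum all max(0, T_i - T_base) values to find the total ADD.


Computing ADD day by day:
Day 1: max(0, 22 - 10) = 12
Day 2: max(0, 17 - 10) = 7
Day 3: max(0, 20 - 10) = 10
Day 4: max(0, 18 - 10) = 8
Day 5: max(0, 22 - 10) = 12
Day 6: max(0, 19 - 10) = 9
Total ADD = 58

58


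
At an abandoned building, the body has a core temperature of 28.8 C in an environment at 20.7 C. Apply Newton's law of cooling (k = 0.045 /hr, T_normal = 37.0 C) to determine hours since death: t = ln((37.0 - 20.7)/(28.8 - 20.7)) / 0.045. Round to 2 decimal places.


Using Newton's law of cooling:
t = ln((T_normal - T_ambient) / (T_body - T_ambient)) / k
T_normal - T_ambient = 16.3
T_body - T_ambient = 8.1
Ratio = 2.012346
ln(ratio) = 0.699301
t = 0.699301 / 0.045 = 15.54 hours

15.54


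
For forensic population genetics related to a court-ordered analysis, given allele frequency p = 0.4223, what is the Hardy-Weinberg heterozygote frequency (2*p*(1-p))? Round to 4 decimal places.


Hardy-Weinberg heterozygote frequency:
q = 1 - p = 1 - 0.4223 = 0.5777
2pq = 2 * 0.4223 * 0.5777 = 0.4879

0.4879


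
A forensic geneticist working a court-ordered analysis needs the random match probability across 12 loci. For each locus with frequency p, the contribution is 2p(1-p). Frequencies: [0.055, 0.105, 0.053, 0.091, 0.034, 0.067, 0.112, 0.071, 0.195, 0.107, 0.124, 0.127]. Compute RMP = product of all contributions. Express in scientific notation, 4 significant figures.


Computing RMP for 12 loci:
Locus 1: 2 * 0.055 * 0.945 = 0.10395
Locus 2: 2 * 0.105 * 0.895 = 0.18795
Locus 3: 2 * 0.053 * 0.947 = 0.100382
Locus 4: 2 * 0.091 * 0.909 = 0.165438
Locus 5: 2 * 0.034 * 0.966 = 0.065688
Locus 6: 2 * 0.067 * 0.933 = 0.125022
Locus 7: 2 * 0.112 * 0.888 = 0.198912
Locus 8: 2 * 0.071 * 0.929 = 0.131918
Locus 9: 2 * 0.195 * 0.805 = 0.31395
Locus 10: 2 * 0.107 * 0.893 = 0.191102
Locus 11: 2 * 0.124 * 0.876 = 0.217248
Locus 12: 2 * 0.127 * 0.873 = 0.221742
RMP = 2.021e-10

2.021e-10


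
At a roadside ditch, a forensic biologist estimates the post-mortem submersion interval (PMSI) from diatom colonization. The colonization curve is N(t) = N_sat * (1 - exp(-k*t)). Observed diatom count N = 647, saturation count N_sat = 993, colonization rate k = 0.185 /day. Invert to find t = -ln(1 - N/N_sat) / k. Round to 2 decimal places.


PMSI from diatom colonization curve:
N / N_sat = 647 / 993 = 0.651561
1 - N/N_sat = 0.348439
ln(1 - N/N_sat) = -1.054292
t = -ln(1 - N/N_sat) / k = -(-1.054292) / 0.185 = 5.70 days

5.70


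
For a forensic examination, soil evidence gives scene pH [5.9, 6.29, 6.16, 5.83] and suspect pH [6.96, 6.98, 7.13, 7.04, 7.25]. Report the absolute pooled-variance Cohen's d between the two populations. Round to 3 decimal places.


Pooled-variance Cohen's d for soil pH comparison:
Scene mean = 24.18 / 4 = 6.045
Suspect mean = 35.36 / 5 = 7.072
Scene sample variance s_s^2 = 0.046833
Suspect sample variance s_c^2 = 0.01427
Pooled variance = ((n_s-1)*s_s^2 + (n_c-1)*s_c^2) / (n_s + n_c - 2) = 0.028226
Pooled SD = sqrt(0.028226) = 0.168006
Mean difference = -1.027
|d| = |-1.027| / 0.168006 = 6.113

6.113


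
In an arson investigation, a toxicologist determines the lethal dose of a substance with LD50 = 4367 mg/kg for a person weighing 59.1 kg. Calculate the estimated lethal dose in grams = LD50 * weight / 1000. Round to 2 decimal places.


Lethal dose calculation:
Lethal dose = LD50 * body_weight / 1000
= 4367 * 59.1 / 1000
= 258089.7 / 1000
= 258.09 g

258.09


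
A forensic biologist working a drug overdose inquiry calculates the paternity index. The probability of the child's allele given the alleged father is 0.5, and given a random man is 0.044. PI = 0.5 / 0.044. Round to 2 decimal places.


Paternity Index calculation:
PI = P(allele|father) / P(allele|random)
PI = 0.5 / 0.044
PI = 11.36

11.36


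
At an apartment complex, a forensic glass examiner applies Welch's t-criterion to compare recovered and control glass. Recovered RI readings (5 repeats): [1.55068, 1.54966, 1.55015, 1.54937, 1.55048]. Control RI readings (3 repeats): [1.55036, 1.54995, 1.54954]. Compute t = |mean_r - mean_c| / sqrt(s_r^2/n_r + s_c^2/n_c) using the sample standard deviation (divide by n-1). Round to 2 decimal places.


Welch's t-criterion for glass RI comparison:
Recovered mean = sum / n_r = 7.75034 / 5 = 1.550068
Control mean = sum / n_c = 4.64985 / 3 = 1.54995
Recovered sample variance s_r^2 = 3.0117e-07
Control sample variance s_c^2 = 1.681e-07
Welch SE (unpooled) = sqrt(s_r^2/n_r + s_c^2/n_c) = sqrt(6.0234e-08 + 5.60333e-08) = sqrt(1.16267e-07) = 0.000340979
|mean_r - mean_c| = 0.000118
t = 0.000118 / 0.000340979 = 0.35

0.35


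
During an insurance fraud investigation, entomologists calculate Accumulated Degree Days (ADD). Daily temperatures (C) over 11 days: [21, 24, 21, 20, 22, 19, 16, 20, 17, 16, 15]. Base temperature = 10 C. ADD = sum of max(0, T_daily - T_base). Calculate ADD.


Computing ADD day by day:
Day 1: max(0, 21 - 10) = 11
Day 2: max(0, 24 - 10) = 14
Day 3: max(0, 21 - 10) = 11
Day 4: max(0, 20 - 10) = 10
Day 5: max(0, 22 - 10) = 12
Day 6: max(0, 19 - 10) = 9
Day 7: max(0, 16 - 10) = 6
Day 8: max(0, 20 - 10) = 10
Day 9: max(0, 17 - 10) = 7
Day 10: max(0, 16 - 10) = 6
Day 11: max(0, 15 - 10) = 5
Total ADD = 101

101


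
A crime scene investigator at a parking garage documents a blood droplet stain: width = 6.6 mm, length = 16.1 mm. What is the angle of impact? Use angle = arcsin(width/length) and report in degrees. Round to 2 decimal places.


Blood spatter impact angle calculation:
width / length = 6.6 / 16.1 = 0.409938
angle = arcsin(0.409938)
angle = 24.20 degrees

24.20


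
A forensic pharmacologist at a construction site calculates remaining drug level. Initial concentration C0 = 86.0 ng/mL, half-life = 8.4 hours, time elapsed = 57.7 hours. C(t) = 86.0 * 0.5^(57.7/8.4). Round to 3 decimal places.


Drug concentration decay:
Number of half-lives = t / t_half = 57.7 / 8.4 = 6.869048
Decay factor = 0.5^6.869048 = 0.00855481
C(t) = 86.0 * 0.00855481 = 0.736 ng/mL

0.736


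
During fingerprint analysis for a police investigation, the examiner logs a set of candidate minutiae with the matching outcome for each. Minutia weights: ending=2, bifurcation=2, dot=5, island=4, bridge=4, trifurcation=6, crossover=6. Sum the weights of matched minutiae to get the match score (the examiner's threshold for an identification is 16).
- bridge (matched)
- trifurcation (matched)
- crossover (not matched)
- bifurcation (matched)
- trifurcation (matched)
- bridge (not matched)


Weighted minutiae match score:
  bridge: matched, +4 (running total 4)
  trifurcation: matched, +6 (running total 10)
  crossover: not matched, +0
  bifurcation: matched, +2 (running total 12)
  trifurcation: matched, +6 (running total 18)
  bridge: not matched, +0
Total score = 18
Threshold = 16; verdict = identification

18


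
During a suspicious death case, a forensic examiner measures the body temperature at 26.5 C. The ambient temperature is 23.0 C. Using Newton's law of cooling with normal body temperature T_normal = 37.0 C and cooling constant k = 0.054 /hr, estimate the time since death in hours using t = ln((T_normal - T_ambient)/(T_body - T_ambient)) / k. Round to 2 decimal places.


Using Newton's law of cooling:
t = ln((T_normal - T_ambient) / (T_body - T_ambient)) / k
T_normal - T_ambient = 14.0
T_body - T_ambient = 3.5
Ratio = 4
ln(ratio) = 1.386294
t = 1.386294 / 0.054 = 25.67 hours

25.67


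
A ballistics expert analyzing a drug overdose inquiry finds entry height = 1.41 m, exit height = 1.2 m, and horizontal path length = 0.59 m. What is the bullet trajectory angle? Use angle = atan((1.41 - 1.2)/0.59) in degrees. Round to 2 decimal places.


Bullet trajectory angle:
Height difference = 1.41 - 1.2 = 0.21 m
angle = atan(0.21 / 0.59)
angle = atan(0.355932)
angle = 19.59 degrees

19.59


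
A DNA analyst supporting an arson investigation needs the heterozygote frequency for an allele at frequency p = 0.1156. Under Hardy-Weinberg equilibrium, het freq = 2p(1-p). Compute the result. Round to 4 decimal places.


Hardy-Weinberg heterozygote frequency:
q = 1 - p = 1 - 0.1156 = 0.8844
2pq = 2 * 0.1156 * 0.8844 = 0.2045

0.2045


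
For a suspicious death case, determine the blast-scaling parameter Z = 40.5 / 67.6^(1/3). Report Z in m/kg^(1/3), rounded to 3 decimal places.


Scaled distance calculation:
W^(1/3) = 67.6^(1/3) = 4.073636
Z = R / W^(1/3) = 40.5 / 4.073636
Z = 9.942 m/kg^(1/3)

9.942


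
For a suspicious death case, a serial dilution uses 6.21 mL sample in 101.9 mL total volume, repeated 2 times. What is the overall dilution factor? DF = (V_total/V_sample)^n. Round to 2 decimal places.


Dilution factor calculation:
Single dilution = V_total / V_sample = 101.9 / 6.21 ≈ 16.409018
Number of dilutions = 2
Total DF = (101.9 / 6.21)^2 (full precision, rounded at the end) = 269.26

269.26


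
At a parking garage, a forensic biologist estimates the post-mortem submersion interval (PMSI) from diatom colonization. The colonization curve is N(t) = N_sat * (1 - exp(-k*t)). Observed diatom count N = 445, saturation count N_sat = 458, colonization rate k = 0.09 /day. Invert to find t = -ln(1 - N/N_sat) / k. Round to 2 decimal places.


PMSI from diatom colonization curve:
N / N_sat = 445 / 458 = 0.971616
1 - N/N_sat = 0.028384
ln(1 - N/N_sat) = -3.56193
t = -ln(1 - N/N_sat) / k = -(-3.56193) / 0.09 = 39.58 days

39.58


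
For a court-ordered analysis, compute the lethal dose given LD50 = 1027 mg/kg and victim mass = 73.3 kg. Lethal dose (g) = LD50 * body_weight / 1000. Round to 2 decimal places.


Lethal dose calculation:
Lethal dose = LD50 * body_weight / 1000
= 1027 * 73.3 / 1000
= 75279.1 / 1000
= 75.28 g

75.28


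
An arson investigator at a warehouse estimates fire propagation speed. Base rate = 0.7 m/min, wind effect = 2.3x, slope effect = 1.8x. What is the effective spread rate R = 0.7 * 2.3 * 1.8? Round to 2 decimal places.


Fire spread rate calculation:
R = R0 * wind_factor * slope_factor
= 0.7 * 2.3 * 1.8
= 1.61 * 1.8
= 2.90 m/min

2.90


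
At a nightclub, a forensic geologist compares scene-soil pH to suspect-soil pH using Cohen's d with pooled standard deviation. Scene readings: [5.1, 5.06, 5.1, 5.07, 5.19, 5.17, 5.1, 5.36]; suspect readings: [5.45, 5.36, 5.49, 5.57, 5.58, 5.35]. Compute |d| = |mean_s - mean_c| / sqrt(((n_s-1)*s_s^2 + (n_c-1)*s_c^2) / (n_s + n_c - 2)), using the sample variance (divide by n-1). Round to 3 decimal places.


Pooled-variance Cohen's d for soil pH comparison:
Scene mean = 41.15 / 8 = 5.14375
Suspect mean = 32.8 / 6 = 5.466667
Scene sample variance s_s^2 = 0.009684
Suspect sample variance s_c^2 = 0.009867
Pooled variance = ((n_s-1)*s_s^2 + (n_c-1)*s_c^2) / (n_s + n_c - 2) = 0.00976
Pooled SD = sqrt(0.00976) = 0.098793
Mean difference = -0.322917
|d| = |-0.322917| / 0.098793 = 3.269

3.269


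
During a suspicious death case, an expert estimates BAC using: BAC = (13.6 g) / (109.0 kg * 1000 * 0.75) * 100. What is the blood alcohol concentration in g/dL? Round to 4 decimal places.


Applying the Widmark formula:
BAC = (dose_g / (body_wt * 1000 * r)) * 100
Denominator = 109.0 * 1000 * 0.75 = 81750
BAC = (13.6 / 81750) * 100
BAC = 0.0166 g/dL

0.0166


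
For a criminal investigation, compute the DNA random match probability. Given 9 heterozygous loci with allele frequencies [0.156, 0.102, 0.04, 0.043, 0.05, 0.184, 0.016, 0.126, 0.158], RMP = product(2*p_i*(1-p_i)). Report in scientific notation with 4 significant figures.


Computing RMP for 9 loci:
Locus 1: 2 * 0.156 * 0.844 = 0.263328
Locus 2: 2 * 0.102 * 0.898 = 0.183192
Locus 3: 2 * 0.04 * 0.96 = 0.0768
Locus 4: 2 * 0.043 * 0.957 = 0.082302
Locus 5: 2 * 0.05 * 0.95 = 0.095
Locus 6: 2 * 0.184 * 0.816 = 0.300288
Locus 7: 2 * 0.016 * 0.984 = 0.031488
Locus 8: 2 * 0.126 * 0.874 = 0.220248
Locus 9: 2 * 0.158 * 0.842 = 0.266072
RMP = 1.605e-08

1.605e-08


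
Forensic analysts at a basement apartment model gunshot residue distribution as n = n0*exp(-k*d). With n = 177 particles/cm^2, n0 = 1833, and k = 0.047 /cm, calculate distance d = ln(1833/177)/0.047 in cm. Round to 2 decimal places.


GSR distance calculation:
n0/n = 1833 / 177 = 10.355932
ln(n0/n) = 2.337559
d = 2.337559 / 0.047 = 49.74 cm

49.74


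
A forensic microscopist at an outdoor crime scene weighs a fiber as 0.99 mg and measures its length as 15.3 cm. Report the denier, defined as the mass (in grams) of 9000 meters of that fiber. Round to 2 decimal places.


Denier calculation:
Mass in grams = 0.99 mg / 1000 = 0.00099 g
Length in meters = 15.3 cm / 100 = 0.153 m
Linear density = mass / length = 0.00099 / 0.153 = 0.00647059 g/m
Denier = (g/m) * 9000 = 0.00647059 * 9000 = 58.24

58.24


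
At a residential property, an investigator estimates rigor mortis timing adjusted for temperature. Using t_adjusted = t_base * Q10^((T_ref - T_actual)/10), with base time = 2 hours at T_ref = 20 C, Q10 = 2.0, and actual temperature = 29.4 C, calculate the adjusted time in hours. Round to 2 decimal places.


Rigor mortis time adjustment:
Exponent = (T_ref - T_actual) / 10 = (20 - 29.4) / 10 = -0.94
Q10 factor = 2.0^-0.94 = 0.52123
t_adjusted = 2 * 0.52123 = 1.04 hours

1.04


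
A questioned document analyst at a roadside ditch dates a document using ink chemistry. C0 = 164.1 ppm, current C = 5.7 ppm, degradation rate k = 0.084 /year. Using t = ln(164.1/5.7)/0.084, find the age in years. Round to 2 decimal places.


Document age estimation:
C0/C = 164.1 / 5.7 = 28.789474
ln(C0/C) = 3.36001
t = 3.36001 / 0.084 = 40.00 years

40.00


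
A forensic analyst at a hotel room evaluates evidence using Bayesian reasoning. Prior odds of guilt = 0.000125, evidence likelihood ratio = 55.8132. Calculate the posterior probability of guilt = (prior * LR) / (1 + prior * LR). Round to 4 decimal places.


Bayesian evidence evaluation:
Posterior odds = prior_odds * LR = 0.000125 * 55.8132 = 0.00697665
Posterior probability = posterior_odds / (1 + posterior_odds)
= 0.00697665 / (1 + 0.00697665)
= 0.00697665 / 1.00697665
= 0.0069

0.0069


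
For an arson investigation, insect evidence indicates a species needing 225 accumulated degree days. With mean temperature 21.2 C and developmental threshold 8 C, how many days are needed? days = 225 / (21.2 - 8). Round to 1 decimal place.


Insect development time:
Effective temperature = avg_temp - T_base = 21.2 - 8 = 13.2 C
Days = ADD / effective_temp = 225 / 13.2 = 17.0 days

17.0


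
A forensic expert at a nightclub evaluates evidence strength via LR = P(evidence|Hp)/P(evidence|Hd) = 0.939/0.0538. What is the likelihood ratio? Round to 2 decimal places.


Likelihood ratio calculation:
LR = P(E|Hp) / P(E|Hd)
LR = 0.939 / 0.0538
LR = 17.45

17.45


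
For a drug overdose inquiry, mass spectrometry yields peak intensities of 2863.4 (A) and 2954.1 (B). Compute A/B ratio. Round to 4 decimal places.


Spectral peak ratio:
Peak A = 2863.4 counts
Peak B = 2954.1 counts
Ratio = 2863.4 / 2954.1 = 0.9693

0.9693


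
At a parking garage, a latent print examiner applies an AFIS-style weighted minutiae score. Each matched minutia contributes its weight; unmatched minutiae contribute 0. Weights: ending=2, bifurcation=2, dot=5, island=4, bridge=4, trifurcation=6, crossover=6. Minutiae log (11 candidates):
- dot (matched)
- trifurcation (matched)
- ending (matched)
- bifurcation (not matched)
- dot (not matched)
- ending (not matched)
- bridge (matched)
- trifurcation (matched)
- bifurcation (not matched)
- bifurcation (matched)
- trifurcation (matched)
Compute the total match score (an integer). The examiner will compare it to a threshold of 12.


Weighted minutiae match score:
  dot: matched, +5 (running total 5)
  trifurcation: matched, +6 (running total 11)
  ending: matched, +2 (running total 13)
  bifurcation: not matched, +0
  dot: not matched, +0
  ending: not matched, +0
  bridge: matched, +4 (running total 17)
  trifurcation: matched, +6 (running total 23)
  bifurcation: not matched, +0
  bifurcation: matched, +2 (running total 25)
  trifurcation: matched, +6 (running total 31)
Total score = 31
Threshold = 12; verdict = identification

31


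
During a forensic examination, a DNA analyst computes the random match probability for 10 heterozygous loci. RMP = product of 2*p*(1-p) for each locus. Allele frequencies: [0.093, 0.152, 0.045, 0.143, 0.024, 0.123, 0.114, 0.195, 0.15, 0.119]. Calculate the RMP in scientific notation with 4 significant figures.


Computing RMP for 10 loci:
Locus 1: 2 * 0.093 * 0.907 = 0.168702
Locus 2: 2 * 0.152 * 0.848 = 0.257792
Locus 3: 2 * 0.045 * 0.955 = 0.08595
Locus 4: 2 * 0.143 * 0.857 = 0.245102
Locus 5: 2 * 0.024 * 0.976 = 0.046848
Locus 6: 2 * 0.123 * 0.877 = 0.215742
Locus 7: 2 * 0.114 * 0.886 = 0.202008
Locus 8: 2 * 0.195 * 0.805 = 0.31395
Locus 9: 2 * 0.15 * 0.85 = 0.255
Locus 10: 2 * 0.119 * 0.881 = 0.209678
RMP = 3.140e-08

3.140e-08


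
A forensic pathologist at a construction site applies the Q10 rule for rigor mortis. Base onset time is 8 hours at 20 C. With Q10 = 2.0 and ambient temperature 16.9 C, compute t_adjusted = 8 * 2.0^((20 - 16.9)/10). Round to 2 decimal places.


Rigor mortis time adjustment:
Exponent = (T_ref - T_actual) / 10 = (20 - 16.9) / 10 = 0.31
Q10 factor = 2.0^0.31 = 1.23971
t_adjusted = 8 * 1.23971 = 9.92 hours

9.92


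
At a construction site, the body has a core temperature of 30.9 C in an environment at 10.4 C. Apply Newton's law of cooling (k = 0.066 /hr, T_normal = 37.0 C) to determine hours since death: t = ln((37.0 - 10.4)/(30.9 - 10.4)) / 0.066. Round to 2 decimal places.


Using Newton's law of cooling:
t = ln((T_normal - T_ambient) / (T_body - T_ambient)) / k
T_normal - T_ambient = 26.6
T_body - T_ambient = 20.5
Ratio = 1.297561
ln(ratio) = 0.260486
t = 0.260486 / 0.066 = 3.95 hours

3.95


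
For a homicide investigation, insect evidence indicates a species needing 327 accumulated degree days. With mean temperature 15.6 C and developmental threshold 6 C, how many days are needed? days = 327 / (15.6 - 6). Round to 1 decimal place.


Insect development time:
Effective temperature = avg_temp - T_base = 15.6 - 6 = 9.6 C
Days = ADD / effective_temp = 327 / 9.6 = 34.1 days

34.1


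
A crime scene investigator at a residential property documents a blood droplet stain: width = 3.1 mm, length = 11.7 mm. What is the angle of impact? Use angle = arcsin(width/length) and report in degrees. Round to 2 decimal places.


Blood spatter impact angle calculation:
width / length = 3.1 / 11.7 = 0.264957
angle = arcsin(0.264957)
angle = 15.36 degrees

15.36


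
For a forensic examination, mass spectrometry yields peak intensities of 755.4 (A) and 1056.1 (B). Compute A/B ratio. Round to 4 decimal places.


Spectral peak ratio:
Peak A = 755.4 counts
Peak B = 1056.1 counts
Ratio = 755.4 / 1056.1 = 0.7153

0.7153


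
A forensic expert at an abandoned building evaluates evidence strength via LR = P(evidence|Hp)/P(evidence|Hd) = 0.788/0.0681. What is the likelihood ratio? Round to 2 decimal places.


Likelihood ratio calculation:
LR = P(E|Hp) / P(E|Hd)
LR = 0.788 / 0.0681
LR = 11.57

11.57


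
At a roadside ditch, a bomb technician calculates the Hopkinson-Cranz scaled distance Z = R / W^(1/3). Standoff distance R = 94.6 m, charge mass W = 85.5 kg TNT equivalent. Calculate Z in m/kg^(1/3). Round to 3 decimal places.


Scaled distance calculation:
W^(1/3) = 85.5^(1/3) = 4.405434
Z = R / W^(1/3) = 94.6 / 4.405434
Z = 21.473 m/kg^(1/3)

21.473


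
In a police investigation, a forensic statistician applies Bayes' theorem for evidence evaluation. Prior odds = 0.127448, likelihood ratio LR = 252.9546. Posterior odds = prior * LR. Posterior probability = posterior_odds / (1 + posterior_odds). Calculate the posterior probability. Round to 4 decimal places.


Bayesian evidence evaluation:
Posterior odds = prior_odds * LR = 0.127448 * 252.9546 = 32.23856
Posterior probability = posterior_odds / (1 + posterior_odds)
= 32.23856 / (1 + 32.23856)
= 32.23856 / 33.23856
= 0.9699

0.9699


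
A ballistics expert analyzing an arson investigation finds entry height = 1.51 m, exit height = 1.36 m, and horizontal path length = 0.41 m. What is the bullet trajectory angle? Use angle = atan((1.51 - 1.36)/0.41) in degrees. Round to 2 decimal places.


Bullet trajectory angle:
Height difference = 1.51 - 1.36 = 0.15 m
angle = atan(0.15 / 0.41)
angle = atan(0.365854)
angle = 20.10 degrees

20.10


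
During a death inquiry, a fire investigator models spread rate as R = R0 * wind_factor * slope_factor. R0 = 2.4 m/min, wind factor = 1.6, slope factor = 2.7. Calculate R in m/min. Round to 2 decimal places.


Fire spread rate calculation:
R = R0 * wind_factor * slope_factor
= 2.4 * 1.6 * 2.7
= 3.84 * 2.7
= 10.37 m/min

10.37


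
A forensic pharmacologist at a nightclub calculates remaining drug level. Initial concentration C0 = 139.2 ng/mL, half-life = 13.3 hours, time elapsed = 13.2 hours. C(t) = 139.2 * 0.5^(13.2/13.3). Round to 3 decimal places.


Drug concentration decay:
Number of half-lives = t / t_half = 13.2 / 13.3 = 0.992481
Decay factor = 0.5^0.992481 = 0.50261269
C(t) = 139.2 * 0.50261269 = 69.964 ng/mL

69.964


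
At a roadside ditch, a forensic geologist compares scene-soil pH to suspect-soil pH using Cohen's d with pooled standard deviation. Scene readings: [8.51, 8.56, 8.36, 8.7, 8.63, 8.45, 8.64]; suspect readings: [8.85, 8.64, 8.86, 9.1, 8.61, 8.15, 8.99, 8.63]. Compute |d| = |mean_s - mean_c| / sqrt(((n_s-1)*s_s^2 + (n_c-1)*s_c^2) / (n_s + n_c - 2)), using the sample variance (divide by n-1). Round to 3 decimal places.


Pooled-variance Cohen's d for soil pH comparison:
Scene mean = 59.85 / 7 = 8.55
Suspect mean = 69.83 / 8 = 8.72875
Scene sample variance s_s^2 = 0.014133
Suspect sample variance s_c^2 = 0.086384
Pooled variance = ((n_s-1)*s_s^2 + (n_c-1)*s_c^2) / (n_s + n_c - 2) = 0.053037
Pooled SD = sqrt(0.053037) = 0.230298
Mean difference = -0.17875
|d| = |-0.17875| / 0.230298 = 0.776

0.776


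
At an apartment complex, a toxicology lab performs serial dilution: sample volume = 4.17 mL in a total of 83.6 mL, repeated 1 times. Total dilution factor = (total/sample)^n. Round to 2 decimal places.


Dilution factor calculation:
Single dilution = V_total / V_sample = 83.6 / 4.17 ≈ 20.047962
Number of dilutions = 1
Total DF = (83.6 / 4.17)^1 (full precision, rounded at the end) = 20.05

20.05


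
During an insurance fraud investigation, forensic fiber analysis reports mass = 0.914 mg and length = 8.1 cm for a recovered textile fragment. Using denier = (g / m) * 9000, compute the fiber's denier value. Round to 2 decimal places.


Denier calculation:
Mass in grams = 0.914 mg / 1000 = 0.000914 g
Length in meters = 8.1 cm / 100 = 0.081 m
Linear density = mass / length = 0.000914 / 0.081 = 0.01128395 g/m
Denier = (g/m) * 9000 = 0.01128395 * 9000 = 101.56

101.56


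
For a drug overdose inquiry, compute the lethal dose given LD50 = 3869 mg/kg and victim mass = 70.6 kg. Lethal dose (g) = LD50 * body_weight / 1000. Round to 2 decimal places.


Lethal dose calculation:
Lethal dose = LD50 * body_weight / 1000
= 3869 * 70.6 / 1000
= 273151.4 / 1000
= 273.15 g

273.15


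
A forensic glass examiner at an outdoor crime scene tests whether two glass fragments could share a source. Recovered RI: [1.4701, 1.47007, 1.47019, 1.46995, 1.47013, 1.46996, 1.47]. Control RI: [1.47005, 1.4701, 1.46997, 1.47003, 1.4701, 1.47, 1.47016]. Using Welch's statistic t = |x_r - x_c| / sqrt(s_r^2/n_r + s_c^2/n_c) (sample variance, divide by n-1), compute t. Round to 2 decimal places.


Welch's t-criterion for glass RI comparison:
Recovered mean = sum / n_r = 10.2904 / 7 = 1.4700571
Control mean = sum / n_c = 10.29041 / 7 = 1.4700586
Recovered sample variance s_r^2 = 8.19048e-09
Control sample variance s_c^2 = 4.31429e-09
Welch SE (unpooled) = sqrt(s_r^2/n_r + s_c^2/n_c) = sqrt(1.17007e-09 + 6.16327e-10) = sqrt(1.7864e-09) = 4.22658e-05
|mean_r - mean_c| = 1.42857e-06
t = 1.42857e-06 / 4.22658e-05 = 0.03

0.03


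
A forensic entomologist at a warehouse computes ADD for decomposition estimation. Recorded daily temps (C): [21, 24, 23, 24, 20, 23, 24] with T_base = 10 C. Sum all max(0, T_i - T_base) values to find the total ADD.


Computing ADD day by day:
Day 1: max(0, 21 - 10) = 11
Day 2: max(0, 24 - 10) = 14
Day 3: max(0, 23 - 10) = 13
Day 4: max(0, 24 - 10) = 14
Day 5: max(0, 20 - 10) = 10
Day 6: max(0, 23 - 10) = 13
Day 7: max(0, 24 - 10) = 14
Total ADD = 89

89


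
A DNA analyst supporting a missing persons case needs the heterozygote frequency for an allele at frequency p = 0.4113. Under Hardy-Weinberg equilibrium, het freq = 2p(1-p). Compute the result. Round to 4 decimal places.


Hardy-Weinberg heterozygote frequency:
q = 1 - p = 1 - 0.4113 = 0.5887
2pq = 2 * 0.4113 * 0.5887 = 0.4843

0.4843


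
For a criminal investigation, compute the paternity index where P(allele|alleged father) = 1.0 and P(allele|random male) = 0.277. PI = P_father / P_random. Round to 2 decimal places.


Paternity Index calculation:
PI = P(allele|father) / P(allele|random)
PI = 1.0 / 0.277
PI = 3.61

3.61


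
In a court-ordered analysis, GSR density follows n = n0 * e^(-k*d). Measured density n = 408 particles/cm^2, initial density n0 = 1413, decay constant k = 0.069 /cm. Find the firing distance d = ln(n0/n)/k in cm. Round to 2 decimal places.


GSR distance calculation:
n0/n = 1413 / 408 = 3.463235
ln(n0/n) = 1.242203
d = 1.242203 / 0.069 = 18.00 cm

18.00


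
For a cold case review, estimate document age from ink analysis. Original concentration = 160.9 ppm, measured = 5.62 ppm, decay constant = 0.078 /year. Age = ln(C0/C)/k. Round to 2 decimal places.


Document age estimation:
C0/C = 160.9 / 5.62 = 28.629893
ln(C0/C) = 3.354451
t = 3.354451 / 0.078 = 43.01 years

43.01


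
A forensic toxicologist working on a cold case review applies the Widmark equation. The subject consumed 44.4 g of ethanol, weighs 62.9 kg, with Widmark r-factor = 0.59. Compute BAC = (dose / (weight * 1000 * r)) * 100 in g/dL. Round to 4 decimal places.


Applying the Widmark formula:
BAC = (dose_g / (body_wt * 1000 * r)) * 100
Denominator = 62.9 * 1000 * 0.59 = 37111
BAC = (44.4 / 37111) * 100
BAC = 0.1196 g/dL

0.1196


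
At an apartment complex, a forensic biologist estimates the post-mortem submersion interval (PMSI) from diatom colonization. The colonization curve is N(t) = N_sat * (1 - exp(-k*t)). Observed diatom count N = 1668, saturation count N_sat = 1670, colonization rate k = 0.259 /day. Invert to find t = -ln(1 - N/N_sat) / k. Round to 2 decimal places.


PMSI from diatom colonization curve:
N / N_sat = 1668 / 1670 = 0.998802
1 - N/N_sat = 0.001198
ln(1 - N/N_sat) = -6.727102
t = -ln(1 - N/N_sat) / k = -(-6.727102) / 0.259 = 25.97 days

25.97


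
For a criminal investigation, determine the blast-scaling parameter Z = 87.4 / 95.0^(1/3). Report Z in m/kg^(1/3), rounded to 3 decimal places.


Scaled distance calculation:
W^(1/3) = 95.0^(1/3) = 4.562903
Z = R / W^(1/3) = 87.4 / 4.562903
Z = 19.154 m/kg^(1/3)

19.154


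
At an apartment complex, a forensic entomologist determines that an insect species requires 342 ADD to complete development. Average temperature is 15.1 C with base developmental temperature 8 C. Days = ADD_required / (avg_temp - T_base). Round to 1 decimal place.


Insect development time:
Effective temperature = avg_temp - T_base = 15.1 - 8 = 7.1 C
Days = ADD / effective_temp = 342 / 7.1 = 48.2 days

48.2


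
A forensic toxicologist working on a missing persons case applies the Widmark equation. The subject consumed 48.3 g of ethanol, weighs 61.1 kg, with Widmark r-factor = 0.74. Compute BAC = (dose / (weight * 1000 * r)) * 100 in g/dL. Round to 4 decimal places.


Applying the Widmark formula:
BAC = (dose_g / (body_wt * 1000 * r)) * 100
Denominator = 61.1 * 1000 * 0.74 = 45214
BAC = (48.3 / 45214) * 100
BAC = 0.1068 g/dL

0.1068


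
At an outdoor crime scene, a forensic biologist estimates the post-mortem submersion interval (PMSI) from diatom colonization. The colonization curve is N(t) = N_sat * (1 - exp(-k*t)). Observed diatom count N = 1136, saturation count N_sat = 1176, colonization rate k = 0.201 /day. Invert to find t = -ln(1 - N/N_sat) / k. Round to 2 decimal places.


PMSI from diatom colonization curve:
N / N_sat = 1136 / 1176 = 0.965986
1 - N/N_sat = 0.034014
ln(1 - N/N_sat) = -3.380983
t = -ln(1 - N/N_sat) / k = -(-3.380983) / 0.201 = 16.82 days

16.82


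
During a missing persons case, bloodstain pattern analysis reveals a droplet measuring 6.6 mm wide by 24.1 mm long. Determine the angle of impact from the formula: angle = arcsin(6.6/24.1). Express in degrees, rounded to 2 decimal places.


Blood spatter impact angle calculation:
width / length = 6.6 / 24.1 = 0.273859
angle = arcsin(0.273859)
angle = 15.89 degrees

15.89


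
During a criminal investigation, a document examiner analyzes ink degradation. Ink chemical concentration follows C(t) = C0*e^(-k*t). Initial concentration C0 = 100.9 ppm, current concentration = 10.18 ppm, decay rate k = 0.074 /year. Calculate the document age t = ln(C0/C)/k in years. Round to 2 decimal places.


Document age estimation:
C0/C = 100.9 / 10.18 = 9.911591
ln(C0/C) = 2.293705
t = 2.293705 / 0.074 = 31.00 years

31.00


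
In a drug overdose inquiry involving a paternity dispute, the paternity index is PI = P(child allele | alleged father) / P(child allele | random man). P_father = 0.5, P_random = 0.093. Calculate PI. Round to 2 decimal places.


Paternity Index calculation:
PI = P(allele|father) / P(allele|random)
PI = 0.5 / 0.093
PI = 5.38

5.38
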